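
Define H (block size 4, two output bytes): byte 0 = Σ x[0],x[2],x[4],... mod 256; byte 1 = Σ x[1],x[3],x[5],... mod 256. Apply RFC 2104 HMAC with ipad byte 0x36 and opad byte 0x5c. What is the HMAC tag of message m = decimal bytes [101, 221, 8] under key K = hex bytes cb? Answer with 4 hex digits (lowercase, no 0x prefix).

9301

Key hex bytes cb is 1 byte ≤ B = 4; zero-pad to 4 bytes: K' = cb 00 00 00.
K' ⊕ ipad = fd 36 36 36.  K' ⊕ opad = 97 5c 5c 5c.
Inner input = (K'⊕ipad) ∥ m = fd 36 36 36 ∥ 65 dd 08.
Inner hash: even-index sum = 416 mod 256 = 160; odd-index sum = 329 mod 256 = 73 → a0 49.
Outer input = (K'⊕opad) ∥ inner = 97 5c 5c 5c ∥ a0 49.
Outer hash (tag): even-index sum = 403 mod 256 = 147; odd-index sum = 257 mod 256 = 1 → 93 01.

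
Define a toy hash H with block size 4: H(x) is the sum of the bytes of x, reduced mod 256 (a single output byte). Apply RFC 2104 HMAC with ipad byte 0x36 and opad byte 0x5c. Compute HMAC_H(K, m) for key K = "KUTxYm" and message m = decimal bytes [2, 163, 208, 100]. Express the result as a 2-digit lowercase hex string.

Key "KUTxYm" = 4b 55 54 78 59 6d is 6 bytes > B = 4, so hash it first: H(key) = 32, then zero-pad to 4 bytes: K' = 32 00 00 00.
K' ⊕ ipad = 04 36 36 36.  K' ⊕ opad = 6e 5c 5c 5c.
Inner input = (K'⊕ipad) ∥ m = 04 36 36 36 ∥ 02 a3 d0 64.
Inner hash: sum = 4+54+54+54+2+163+208+100 = 639; mod 256 = 127 → 7f.
Outer input = (K'⊕opad) ∥ inner = 6e 5c 5c 5c ∥ 7f.
Outer hash (tag): sum = 110+92+92+92+127 = 513; mod 256 = 1 → 01.

01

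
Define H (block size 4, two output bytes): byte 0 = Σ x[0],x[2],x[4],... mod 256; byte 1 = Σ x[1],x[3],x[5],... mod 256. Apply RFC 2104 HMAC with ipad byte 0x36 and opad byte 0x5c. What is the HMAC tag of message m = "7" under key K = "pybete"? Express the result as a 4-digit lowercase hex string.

5326

Key "pybete" = 70 79 62 65 74 65 is 6 bytes > B = 4, so hash it first: H(key) = 46 43, then zero-pad to 4 bytes: K' = 46 43 00 00.
K' ⊕ ipad = 70 75 36 36.  K' ⊕ opad = 1a 1f 5c 5c.
Inner input = (K'⊕ipad) ∥ m = 70 75 36 36 ∥ 37.
Inner hash: even-index sum = 221 mod 256 = 221; odd-index sum = 171 mod 256 = 171 → dd ab.
Outer input = (K'⊕opad) ∥ inner = 1a 1f 5c 5c ∥ dd ab.
Outer hash (tag): even-index sum = 339 mod 256 = 83; odd-index sum = 294 mod 256 = 38 → 53 26.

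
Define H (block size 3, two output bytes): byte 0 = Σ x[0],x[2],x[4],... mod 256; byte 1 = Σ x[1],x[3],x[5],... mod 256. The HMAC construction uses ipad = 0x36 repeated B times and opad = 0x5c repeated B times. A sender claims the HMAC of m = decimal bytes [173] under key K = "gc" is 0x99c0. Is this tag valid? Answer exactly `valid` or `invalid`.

Key "gc" = 67 63 is 2 bytes ≤ B = 3; zero-pad to 3 bytes: K' = 67 63 00.
K' ⊕ ipad = 51 55 36; K' ⊕ opad = 3b 3f 5c.
Inner hash: even-index sum = 135 mod 256 = 135; odd-index sum = 258 mod 256 = 2 → 87 02.
Outer hash (recomputed tag): even-index sum = 153 mod 256 = 153; odd-index sum = 198 mod 256 = 198 → 99 c6.
Recomputed tag = 99c6; claimed = 99c0 → mismatch.

invalid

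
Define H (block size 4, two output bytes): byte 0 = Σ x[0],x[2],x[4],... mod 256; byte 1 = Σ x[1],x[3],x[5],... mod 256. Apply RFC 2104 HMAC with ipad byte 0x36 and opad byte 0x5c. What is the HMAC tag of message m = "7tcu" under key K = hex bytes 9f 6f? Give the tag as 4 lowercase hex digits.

Key hex bytes 9f 6f is 2 bytes ≤ B = 4; zero-pad to 4 bytes: K' = 9f 6f 00 00.
K' ⊕ ipad = a9 59 36 36.  K' ⊕ opad = c3 33 5c 5c.
Inner input = (K'⊕ipad) ∥ m = a9 59 36 36 ∥ 37 74 63 75.
Inner hash: even-index sum = 377 mod 256 = 121; odd-index sum = 376 mod 256 = 120 → 79 78.
Outer input = (K'⊕opad) ∥ inner = c3 33 5c 5c ∥ 79 78.
Outer hash (tag): even-index sum = 408 mod 256 = 152; odd-index sum = 263 mod 256 = 7 → 98 07.

9807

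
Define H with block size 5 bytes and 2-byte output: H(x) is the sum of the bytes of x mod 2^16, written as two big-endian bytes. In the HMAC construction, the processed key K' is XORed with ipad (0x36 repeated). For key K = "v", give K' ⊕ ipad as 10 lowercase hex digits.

4036363636

Key "v" = 76 is 1 byte ≤ B = 5; zero-pad to 5 bytes: K' = 76 00 00 00 00.
XOR each byte with 0x36: 76⊕36=40, 00⊕36=36, 00⊕36=36, 00⊕36=36, 00⊕36=36.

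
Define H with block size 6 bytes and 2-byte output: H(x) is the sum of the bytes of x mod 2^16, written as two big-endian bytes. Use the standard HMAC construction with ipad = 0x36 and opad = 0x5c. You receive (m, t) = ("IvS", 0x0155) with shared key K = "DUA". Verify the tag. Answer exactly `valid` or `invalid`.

valid

Key "DUA" = 44 55 41 is 3 bytes ≤ B = 6; zero-pad to 6 bytes: K' = 44 55 41 00 00 00.
K' ⊕ ipad = 72 63 77 36 36 36; K' ⊕ opad = 18 09 1d 5c 5c 5c.
Inner hash: sum = 114+99+119+54+54+54+73+118+83 = 768 → 03 00.
Outer hash (recomputed tag): sum = 24+9+29+92+92+92+3+0 = 341 → 01 55.
Recomputed tag = 0155; claimed = 0155 → match.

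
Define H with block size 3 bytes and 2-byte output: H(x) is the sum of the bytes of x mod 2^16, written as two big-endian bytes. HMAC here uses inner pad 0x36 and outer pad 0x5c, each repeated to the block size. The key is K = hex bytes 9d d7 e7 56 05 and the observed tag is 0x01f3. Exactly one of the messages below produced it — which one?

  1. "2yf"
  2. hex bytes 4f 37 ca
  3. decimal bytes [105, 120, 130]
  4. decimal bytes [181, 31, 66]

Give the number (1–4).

Key hex bytes 9d d7 e7 56 05 is 5 bytes > B = 3, so hash it first: H(key) = 02 b6, then zero-pad to 3 bytes: K' = 02 b6 00.
K' ⊕ ipad = 34 80 36; K' ⊕ opad = 5e ea 5c.
m1: inner = H(34 80 36 32 79 66) = 01 fb; tag = H(5e ea 5c 01 fb) = 02a0
m2: inner = H(34 80 36 4f 37 ca) = 02 3a; tag = H(5e ea 5c 02 3a) = 01e0
m3: inner = H(34 80 36 69 78 82) = 02 4d; tag = H(5e ea 5c 02 4d) = 01f3 ← matches
m4: inner = H(34 80 36 b5 1f 42) = 02 00; tag = H(5e ea 5c 02 00) = 01a6

3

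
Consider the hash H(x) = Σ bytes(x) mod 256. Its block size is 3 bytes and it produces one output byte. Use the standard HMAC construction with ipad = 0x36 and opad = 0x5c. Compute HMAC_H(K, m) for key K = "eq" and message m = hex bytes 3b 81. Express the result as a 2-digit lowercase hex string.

Key "eq" = 65 71 is 2 bytes ≤ B = 3; zero-pad to 3 bytes: K' = 65 71 00.
K' ⊕ ipad = 53 47 36.  K' ⊕ opad = 39 2d 5c.
Inner input = (K'⊕ipad) ∥ m = 53 47 36 ∥ 3b 81.
Inner hash: sum = 83+71+54+59+129 = 396; mod 256 = 140 → 8c.
Outer input = (K'⊕opad) ∥ inner = 39 2d 5c ∥ 8c.
Outer hash (tag): sum = 57+45+92+140 = 334; mod 256 = 78 → 4e.

4e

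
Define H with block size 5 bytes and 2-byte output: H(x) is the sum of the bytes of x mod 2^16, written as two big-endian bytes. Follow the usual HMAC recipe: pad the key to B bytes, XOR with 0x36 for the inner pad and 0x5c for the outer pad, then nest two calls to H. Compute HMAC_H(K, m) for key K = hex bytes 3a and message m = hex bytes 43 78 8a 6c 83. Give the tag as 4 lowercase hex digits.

Key hex bytes 3a is 1 byte ≤ B = 5; zero-pad to 5 bytes: K' = 3a 00 00 00 00.
K' ⊕ ipad = 0c 36 36 36 36.  K' ⊕ opad = 66 5c 5c 5c 5c.
Inner input = (K'⊕ipad) ∥ m = 0c 36 36 36 36 ∥ 43 78 8a 6c 83.
Inner hash: sum = 12+54+54+54+54+67+120+138+108+131 = 792 → 03 18.
Outer input = (K'⊕opad) ∥ inner = 66 5c 5c 5c 5c ∥ 03 18.
Outer hash (tag): sum = 102+92+92+92+92+3+24 = 497 → 01 f1.

01f1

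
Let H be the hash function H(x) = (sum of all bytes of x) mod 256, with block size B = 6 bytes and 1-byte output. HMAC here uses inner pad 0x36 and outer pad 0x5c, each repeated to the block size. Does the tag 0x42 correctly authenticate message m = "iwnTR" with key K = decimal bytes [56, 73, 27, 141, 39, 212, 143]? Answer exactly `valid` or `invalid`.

Key decimal bytes [56, 73, 27, 141, 39, 212, 143] = 38 49 1b 8d 27 d4 8f is 7 bytes > B = 6, so hash it first: H(key) = b3, then zero-pad to 6 bytes: K' = b3 00 00 00 00 00.
K' ⊕ ipad = 85 36 36 36 36 36; K' ⊕ opad = ef 5c 5c 5c 5c 5c.
Inner hash: sum = 133+54+54+54+54+54+105+119+110+84+82 = 903; mod 256 = 135 → 87.
Outer hash (recomputed tag): sum = 239+92+92+92+92+92+135 = 834; mod 256 = 66 → 42.
Recomputed tag = 42; claimed = 42 → match.

valid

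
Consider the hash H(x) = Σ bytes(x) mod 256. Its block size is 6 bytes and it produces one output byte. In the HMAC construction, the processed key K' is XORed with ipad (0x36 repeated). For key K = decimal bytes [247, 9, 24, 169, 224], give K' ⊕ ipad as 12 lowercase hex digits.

Key decimal bytes [247, 9, 24, 169, 224] = f7 09 18 a9 e0 is 5 bytes ≤ B = 6; zero-pad to 6 bytes: K' = f7 09 18 a9 e0 00.
XOR each byte with 0x36: f7⊕36=c1, 09⊕36=3f, 18⊕36=2e, a9⊕36=9f, e0⊕36=d6, 00⊕36=36.

c13f2e9fd636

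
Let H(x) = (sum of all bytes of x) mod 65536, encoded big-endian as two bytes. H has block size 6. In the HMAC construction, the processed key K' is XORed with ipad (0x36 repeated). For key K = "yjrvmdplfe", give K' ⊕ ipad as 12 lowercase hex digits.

Key "yjrvmdplfe" = 79 6a 72 76 6d 64 70 6c 66 65 is 10 bytes > B = 6, so hash it first: H(key) = 04 43, then zero-pad to 6 bytes: K' = 04 43 00 00 00 00.
XOR each byte with 0x36: 04⊕36=32, 43⊕36=75, 00⊕36=36, 00⊕36=36, 00⊕36=36, 00⊕36=36.

327536363636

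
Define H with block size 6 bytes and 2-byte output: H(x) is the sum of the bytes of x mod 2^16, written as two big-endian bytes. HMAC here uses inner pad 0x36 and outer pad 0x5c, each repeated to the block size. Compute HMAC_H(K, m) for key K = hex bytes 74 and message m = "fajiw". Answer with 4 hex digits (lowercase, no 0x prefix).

0258

Key hex bytes 74 is 1 byte ≤ B = 6; zero-pad to 6 bytes: K' = 74 00 00 00 00 00.
K' ⊕ ipad = 42 36 36 36 36 36.  K' ⊕ opad = 28 5c 5c 5c 5c 5c.
Inner input = (K'⊕ipad) ∥ m = 42 36 36 36 36 36 ∥ 66 61 6a 69 77.
Inner hash: sum = 66+54+54+54+54+54+102+97+106+105+119 = 865 → 03 61.
Outer input = (K'⊕opad) ∥ inner = 28 5c 5c 5c 5c 5c ∥ 03 61.
Outer hash (tag): sum = 40+92+92+92+92+92+3+97 = 600 → 02 58.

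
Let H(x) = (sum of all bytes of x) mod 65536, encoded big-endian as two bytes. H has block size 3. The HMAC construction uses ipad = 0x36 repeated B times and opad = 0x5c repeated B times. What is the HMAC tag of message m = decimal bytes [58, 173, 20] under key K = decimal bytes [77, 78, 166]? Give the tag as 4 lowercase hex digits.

019d

Key decimal bytes [77, 78, 166] = 4d 4e a6 is exactly B = 3 bytes: K' = 4d 4e a6.
K' ⊕ ipad = 7b 78 90.  K' ⊕ opad = 11 12 fa.
Inner input = (K'⊕ipad) ∥ m = 7b 78 90 ∥ 3a ad 14.
Inner hash: sum = 123+120+144+58+173+20 = 638 → 02 7e.
Outer input = (K'⊕opad) ∥ inner = 11 12 fa ∥ 02 7e.
Outer hash (tag): sum = 17+18+250+2+126 = 413 → 01 9d.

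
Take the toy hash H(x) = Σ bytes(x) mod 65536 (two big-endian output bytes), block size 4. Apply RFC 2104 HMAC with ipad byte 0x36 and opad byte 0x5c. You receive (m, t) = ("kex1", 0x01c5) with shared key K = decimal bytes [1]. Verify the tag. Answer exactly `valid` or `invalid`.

valid

Key decimal bytes [1] = 01 is 1 byte ≤ B = 4; zero-pad to 4 bytes: K' = 01 00 00 00.
K' ⊕ ipad = 37 36 36 36; K' ⊕ opad = 5d 5c 5c 5c.
Inner hash: sum = 55+54+54+54+107+101+120+49 = 594 → 02 52.
Outer hash (recomputed tag): sum = 93+92+92+92+2+82 = 453 → 01 c5.
Recomputed tag = 01c5; claimed = 01c5 → match.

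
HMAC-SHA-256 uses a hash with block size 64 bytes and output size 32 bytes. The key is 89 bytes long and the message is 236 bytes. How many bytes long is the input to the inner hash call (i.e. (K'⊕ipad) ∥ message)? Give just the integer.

Key is 89 > 64 bytes, so it is hashed to 32 bytes then zero-padded to 64: |K'| = 64.
Inner input = (K'⊕ipad) ∥ m → 64 + 236 = 300 bytes.

300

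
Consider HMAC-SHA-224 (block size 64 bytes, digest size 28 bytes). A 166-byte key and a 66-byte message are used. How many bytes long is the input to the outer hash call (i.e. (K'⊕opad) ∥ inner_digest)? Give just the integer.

92

Key is 166 > 64 bytes, so it is hashed to 28 bytes then zero-padded to 64: |K'| = 64.
Outer input = (K'⊕opad) ∥ H(inner) → 64 + 28 = 92 bytes.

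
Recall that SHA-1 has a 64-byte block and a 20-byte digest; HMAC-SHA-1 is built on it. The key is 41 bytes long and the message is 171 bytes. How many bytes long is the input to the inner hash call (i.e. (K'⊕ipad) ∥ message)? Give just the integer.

Key is 41 ≤ 64 bytes, zero-padded: |K'| = 64.
Inner input = (K'⊕ipad) ∥ m → 64 + 171 = 235 bytes.

235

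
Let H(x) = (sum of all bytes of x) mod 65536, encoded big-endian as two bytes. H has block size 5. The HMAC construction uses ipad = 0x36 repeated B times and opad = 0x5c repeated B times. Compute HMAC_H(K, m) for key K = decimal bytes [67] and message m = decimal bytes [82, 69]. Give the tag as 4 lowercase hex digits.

Key decimal bytes [67] = 43 is 1 byte ≤ B = 5; zero-pad to 5 bytes: K' = 43 00 00 00 00.
K' ⊕ ipad = 75 36 36 36 36.  K' ⊕ opad = 1f 5c 5c 5c 5c.
Inner input = (K'⊕ipad) ∥ m = 75 36 36 36 36 ∥ 52 45.
Inner hash: sum = 117+54+54+54+54+82+69 = 484 → 01 e4.
Outer input = (K'⊕opad) ∥ inner = 1f 5c 5c 5c 5c ∥ 01 e4.
Outer hash (tag): sum = 31+92+92+92+92+1+228 = 628 → 02 74.

0274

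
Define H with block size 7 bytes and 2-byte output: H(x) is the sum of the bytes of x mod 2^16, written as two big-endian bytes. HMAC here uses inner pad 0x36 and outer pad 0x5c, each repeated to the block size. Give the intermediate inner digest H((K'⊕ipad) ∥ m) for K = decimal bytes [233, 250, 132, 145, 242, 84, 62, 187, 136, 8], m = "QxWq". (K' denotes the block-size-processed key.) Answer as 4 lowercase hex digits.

03c3

Key decimal bytes [233, 250, 132, 145, 242, 84, 62, 187, 136, 8] = e9 fa 84 91 f2 54 3e bb 88 08 is 10 bytes > B = 7, so hash it first: H(key) = 05 c7, then zero-pad to 7 bytes: K' = 05 c7 00 00 00 00 00.
K' ⊕ ipad = 33 f1 36 36 36 36 36.
Inner input = 33 f1 36 36 36 36 36 ∥ 51 78 57 71.
Inner hash: sum = 51+241+54+54+54+54+54+81+120+87+113 = 963 → 03 c3.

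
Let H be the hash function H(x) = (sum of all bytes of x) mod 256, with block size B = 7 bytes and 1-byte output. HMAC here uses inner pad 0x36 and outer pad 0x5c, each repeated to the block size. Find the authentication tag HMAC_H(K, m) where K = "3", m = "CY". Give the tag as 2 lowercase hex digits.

Key "3" = 33 is 1 byte ≤ B = 7; zero-pad to 7 bytes: K' = 33 00 00 00 00 00 00.
K' ⊕ ipad = 05 36 36 36 36 36 36.  K' ⊕ opad = 6f 5c 5c 5c 5c 5c 5c.
Inner input = (K'⊕ipad) ∥ m = 05 36 36 36 36 36 36 ∥ 43 59.
Inner hash: sum = 5+54+54+54+54+54+54+67+89 = 485; mod 256 = 229 → e5.
Outer input = (K'⊕opad) ∥ inner = 6f 5c 5c 5c 5c 5c 5c ∥ e5.
Outer hash (tag): sum = 111+92+92+92+92+92+92+229 = 892; mod 256 = 124 → 7c.

7c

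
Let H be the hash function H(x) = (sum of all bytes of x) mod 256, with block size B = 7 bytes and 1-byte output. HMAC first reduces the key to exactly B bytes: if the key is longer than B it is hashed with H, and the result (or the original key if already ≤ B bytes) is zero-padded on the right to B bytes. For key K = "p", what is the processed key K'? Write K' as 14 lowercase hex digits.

70000000000000

Key "p" = 70 is 1 byte ≤ B = 7; zero-pad to 7 bytes: K' = 70 00 00 00 00 00 00.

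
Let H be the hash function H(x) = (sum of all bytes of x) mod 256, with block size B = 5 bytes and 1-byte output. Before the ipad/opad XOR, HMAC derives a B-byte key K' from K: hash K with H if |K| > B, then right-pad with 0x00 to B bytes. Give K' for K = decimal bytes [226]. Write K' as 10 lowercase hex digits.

Key decimal bytes [226] = e2 is 1 byte ≤ B = 5; zero-pad to 5 bytes: K' = e2 00 00 00 00.

e200000000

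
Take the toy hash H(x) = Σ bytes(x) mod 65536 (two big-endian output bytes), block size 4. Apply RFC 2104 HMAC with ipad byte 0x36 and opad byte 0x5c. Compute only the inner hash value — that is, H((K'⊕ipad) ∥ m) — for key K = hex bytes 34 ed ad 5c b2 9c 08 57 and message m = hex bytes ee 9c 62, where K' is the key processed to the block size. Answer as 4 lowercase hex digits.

Key hex bytes 34 ed ad 5c b2 9c 08 57 is 8 bytes > B = 4, so hash it first: H(key) = 03 d7, then zero-pad to 4 bytes: K' = 03 d7 00 00.
K' ⊕ ipad = 35 e1 36 36.
Inner input = 35 e1 36 36 ∥ ee 9c 62.
Inner hash: sum = 53+225+54+54+238+156+98 = 878 → 03 6e.

036e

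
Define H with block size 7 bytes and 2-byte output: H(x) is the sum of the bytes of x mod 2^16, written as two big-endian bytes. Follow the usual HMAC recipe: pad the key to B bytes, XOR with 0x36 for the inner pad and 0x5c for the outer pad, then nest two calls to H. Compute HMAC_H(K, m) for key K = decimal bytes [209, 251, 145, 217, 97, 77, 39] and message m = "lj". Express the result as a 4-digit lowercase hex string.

Key decimal bytes [209, 251, 145, 217, 97, 77, 39] = d1 fb 91 d9 61 4d 27 is exactly B = 7 bytes: K' = d1 fb 91 d9 61 4d 27.
K' ⊕ ipad = e7 cd a7 ef 57 7b 11.  K' ⊕ opad = 8d a7 cd 85 3d 11 7b.
Inner input = (K'⊕ipad) ∥ m = e7 cd a7 ef 57 7b 11 ∥ 6c 6a.
Inner hash: sum = 231+205+167+239+87+123+17+108+106 = 1283 → 05 03.
Outer input = (K'⊕opad) ∥ inner = 8d a7 cd 85 3d 11 7b ∥ 05 03.
Outer hash (tag): sum = 141+167+205+133+61+17+123+5+3 = 855 → 03 57.

0357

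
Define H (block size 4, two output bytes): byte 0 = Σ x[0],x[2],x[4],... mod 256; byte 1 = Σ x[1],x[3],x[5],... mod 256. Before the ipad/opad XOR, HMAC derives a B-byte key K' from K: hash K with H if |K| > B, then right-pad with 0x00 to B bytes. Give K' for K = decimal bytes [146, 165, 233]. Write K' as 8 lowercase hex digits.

92a5e900

Key decimal bytes [146, 165, 233] = 92 a5 e9 is 3 bytes ≤ B = 4; zero-pad to 4 bytes: K' = 92 a5 e9 00.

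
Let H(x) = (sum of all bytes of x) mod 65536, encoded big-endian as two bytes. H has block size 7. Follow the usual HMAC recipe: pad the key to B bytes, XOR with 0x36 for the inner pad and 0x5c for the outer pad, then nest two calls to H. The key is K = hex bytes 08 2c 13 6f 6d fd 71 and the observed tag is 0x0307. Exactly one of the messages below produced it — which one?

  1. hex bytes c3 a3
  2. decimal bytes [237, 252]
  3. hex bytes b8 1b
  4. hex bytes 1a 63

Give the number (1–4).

4

Key hex bytes 08 2c 13 6f 6d fd 71 is exactly B = 7 bytes: K' = 08 2c 13 6f 6d fd 71.
K' ⊕ ipad = 3e 1a 25 59 5b cb 47; K' ⊕ opad = 54 70 4f 33 31 a1 2d.
m1: inner = H(3e 1a 25 59 5b cb 47 c3 a3) = 03 a9; tag = H(54 70 4f 33 31 a1 2d 03 a9) = 02f1
m2: inner = H(3e 1a 25 59 5b cb 47 ed fc) = 04 2c; tag = H(54 70 4f 33 31 a1 2d 04 2c) = 0275
m3: inner = H(3e 1a 25 59 5b cb 47 b8 1b) = 03 16; tag = H(54 70 4f 33 31 a1 2d 03 16) = 025e
m4: inner = H(3e 1a 25 59 5b cb 47 1a 63) = 02 c0; tag = H(54 70 4f 33 31 a1 2d 02 c0) = 0307 ← matches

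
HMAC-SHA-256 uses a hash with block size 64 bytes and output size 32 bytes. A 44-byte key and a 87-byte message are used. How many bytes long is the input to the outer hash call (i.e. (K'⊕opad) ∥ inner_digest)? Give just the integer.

96

Key is 44 ≤ 64 bytes, zero-padded: |K'| = 64.
Outer input = (K'⊕opad) ∥ H(inner) → 64 + 32 = 96 bytes.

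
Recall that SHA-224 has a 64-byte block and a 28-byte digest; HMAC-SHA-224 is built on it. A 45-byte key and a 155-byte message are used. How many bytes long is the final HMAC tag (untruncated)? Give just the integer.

The tag is one SHA-224 digest: 28 bytes.

28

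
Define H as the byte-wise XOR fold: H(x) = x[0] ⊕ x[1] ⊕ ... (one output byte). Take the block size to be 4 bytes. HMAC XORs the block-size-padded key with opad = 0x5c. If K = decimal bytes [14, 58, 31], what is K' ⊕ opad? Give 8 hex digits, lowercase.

5266435c

Key decimal bytes [14, 58, 31] = 0e 3a 1f is 3 bytes ≤ B = 4; zero-pad to 4 bytes: K' = 0e 3a 1f 00.
XOR each byte with 0x5c: 0e⊕5c=52, 3a⊕5c=66, 1f⊕5c=43, 00⊕5c=5c.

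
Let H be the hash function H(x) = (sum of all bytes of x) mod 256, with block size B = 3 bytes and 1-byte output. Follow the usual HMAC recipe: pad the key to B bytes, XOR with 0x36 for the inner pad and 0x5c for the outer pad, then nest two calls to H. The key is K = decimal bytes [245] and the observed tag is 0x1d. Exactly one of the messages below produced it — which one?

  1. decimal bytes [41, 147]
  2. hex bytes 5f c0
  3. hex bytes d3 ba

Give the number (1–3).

Key decimal bytes [245] = f5 is 1 byte ≤ B = 3; zero-pad to 3 bytes: K' = f5 00 00.
K' ⊕ ipad = c3 36 36; K' ⊕ opad = a9 5c 5c.
m1: inner = H(c3 36 36 29 93) = eb; tag = H(a9 5c 5c eb) = 4c
m2: inner = H(c3 36 36 5f c0) = 4e; tag = H(a9 5c 5c 4e) = af
m3: inner = H(c3 36 36 d3 ba) = bc; tag = H(a9 5c 5c bc) = 1d ← matches

3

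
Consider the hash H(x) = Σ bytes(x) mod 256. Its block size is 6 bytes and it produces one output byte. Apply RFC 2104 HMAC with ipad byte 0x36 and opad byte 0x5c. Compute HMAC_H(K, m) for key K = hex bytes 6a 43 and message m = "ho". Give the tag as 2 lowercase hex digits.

45

Key hex bytes 6a 43 is 2 bytes ≤ B = 6; zero-pad to 6 bytes: K' = 6a 43 00 00 00 00.
K' ⊕ ipad = 5c 75 36 36 36 36.  K' ⊕ opad = 36 1f 5c 5c 5c 5c.
Inner input = (K'⊕ipad) ∥ m = 5c 75 36 36 36 36 ∥ 68 6f.
Inner hash: sum = 92+117+54+54+54+54+104+111 = 640; mod 256 = 128 → 80.
Outer input = (K'⊕opad) ∥ inner = 36 1f 5c 5c 5c 5c ∥ 80.
Outer hash (tag): sum = 54+31+92+92+92+92+128 = 581; mod 256 = 69 → 45.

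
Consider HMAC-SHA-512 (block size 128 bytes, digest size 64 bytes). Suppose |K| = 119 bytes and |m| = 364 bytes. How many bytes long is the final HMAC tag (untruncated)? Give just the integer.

64

The tag is one SHA-512 digest: 64 bytes.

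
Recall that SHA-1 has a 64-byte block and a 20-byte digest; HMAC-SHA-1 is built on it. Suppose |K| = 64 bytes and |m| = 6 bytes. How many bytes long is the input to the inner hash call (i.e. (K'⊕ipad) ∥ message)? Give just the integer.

Key is 64 ≤ 64 bytes, zero-padded: |K'| = 64.
Inner input = (K'⊕ipad) ∥ m → 64 + 6 = 70 bytes.

70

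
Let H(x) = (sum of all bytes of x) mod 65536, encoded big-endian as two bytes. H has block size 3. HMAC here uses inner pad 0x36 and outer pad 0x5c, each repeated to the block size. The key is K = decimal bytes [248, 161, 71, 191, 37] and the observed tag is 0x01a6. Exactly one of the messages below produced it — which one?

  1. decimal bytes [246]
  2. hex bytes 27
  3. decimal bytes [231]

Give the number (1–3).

1

Key decimal bytes [248, 161, 71, 191, 37] = f8 a1 47 bf 25 is 5 bytes > B = 3, so hash it first: H(key) = 02 c4, then zero-pad to 3 bytes: K' = 02 c4 00.
K' ⊕ ipad = 34 f2 36; K' ⊕ opad = 5e 98 5c.
m1: inner = H(34 f2 36 f6) = 02 52; tag = H(5e 98 5c 02 52) = 01a6 ← matches
m2: inner = H(34 f2 36 27) = 01 83; tag = H(5e 98 5c 01 83) = 01d6
m3: inner = H(34 f2 36 e7) = 02 43; tag = H(5e 98 5c 02 43) = 0197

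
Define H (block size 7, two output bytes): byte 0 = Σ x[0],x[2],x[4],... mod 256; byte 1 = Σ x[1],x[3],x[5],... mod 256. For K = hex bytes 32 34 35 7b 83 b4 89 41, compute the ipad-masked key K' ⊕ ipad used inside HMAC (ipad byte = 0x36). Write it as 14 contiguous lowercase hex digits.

Key hex bytes 32 34 35 7b 83 b4 89 41 is 8 bytes > B = 7, so hash it first: H(key) = 73 a4, then zero-pad to 7 bytes: K' = 73 a4 00 00 00 00 00.
XOR each byte with 0x36: 73⊕36=45, a4⊕36=92, 00⊕36=36, 00⊕36=36, 00⊕36=36, 00⊕36=36, 00⊕36=36.

45923636363636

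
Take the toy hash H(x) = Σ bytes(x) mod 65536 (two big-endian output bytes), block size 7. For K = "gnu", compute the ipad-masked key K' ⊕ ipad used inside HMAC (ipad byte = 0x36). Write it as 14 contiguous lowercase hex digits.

51584336363636

Key "gnu" = 67 6e 75 is 3 bytes ≤ B = 7; zero-pad to 7 bytes: K' = 67 6e 75 00 00 00 00.
XOR each byte with 0x36: 67⊕36=51, 6e⊕36=58, 75⊕36=43, 00⊕36=36, 00⊕36=36, 00⊕36=36, 00⊕36=36.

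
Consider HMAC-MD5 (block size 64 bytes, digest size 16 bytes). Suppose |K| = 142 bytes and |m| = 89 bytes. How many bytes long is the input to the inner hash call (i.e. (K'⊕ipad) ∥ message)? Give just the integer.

Key is 142 > 64 bytes, so it is hashed to 16 bytes then zero-padded to 64: |K'| = 64.
Inner input = (K'⊕ipad) ∥ m → 64 + 89 = 153 bytes.

153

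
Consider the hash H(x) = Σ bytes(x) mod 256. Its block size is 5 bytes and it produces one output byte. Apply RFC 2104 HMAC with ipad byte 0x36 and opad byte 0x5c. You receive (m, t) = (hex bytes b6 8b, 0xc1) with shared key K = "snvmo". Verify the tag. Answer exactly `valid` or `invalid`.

Key "snvmo" = 73 6e 76 6d 6f is exactly B = 5 bytes: K' = 73 6e 76 6d 6f.
K' ⊕ ipad = 45 58 40 5b 59; K' ⊕ opad = 2f 32 2a 31 33.
Inner hash: sum = 69+88+64+91+89+182+139 = 722; mod 256 = 210 → d2.
Outer hash (recomputed tag): sum = 47+50+42+49+51+210 = 449; mod 256 = 193 → c1.
Recomputed tag = c1; claimed = c1 → match.

valid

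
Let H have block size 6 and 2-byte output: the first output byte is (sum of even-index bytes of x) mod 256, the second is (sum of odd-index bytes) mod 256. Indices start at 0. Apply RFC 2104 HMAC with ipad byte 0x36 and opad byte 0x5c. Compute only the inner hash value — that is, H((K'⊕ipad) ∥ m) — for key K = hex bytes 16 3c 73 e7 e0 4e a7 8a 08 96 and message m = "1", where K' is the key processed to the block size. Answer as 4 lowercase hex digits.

Key hex bytes 16 3c 73 e7 e0 4e a7 8a 08 96 is 10 bytes > B = 6, so hash it first: H(key) = 18 91, then zero-pad to 6 bytes: K' = 18 91 00 00 00 00.
K' ⊕ ipad = 2e a7 36 36 36 36.
Inner input = 2e a7 36 36 36 36 ∥ 31.
Inner hash: even-index sum = 203 mod 256 = 203; odd-index sum = 275 mod 256 = 19 → cb 13.

cb13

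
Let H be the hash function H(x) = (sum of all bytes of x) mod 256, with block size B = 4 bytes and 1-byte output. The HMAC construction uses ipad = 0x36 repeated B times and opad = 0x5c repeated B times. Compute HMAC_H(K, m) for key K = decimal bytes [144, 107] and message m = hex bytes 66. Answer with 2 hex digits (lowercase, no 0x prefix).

Key decimal bytes [144, 107] = 90 6b is 2 bytes ≤ B = 4; zero-pad to 4 bytes: K' = 90 6b 00 00.
K' ⊕ ipad = a6 5d 36 36.  K' ⊕ opad = cc 37 5c 5c.
Inner input = (K'⊕ipad) ∥ m = a6 5d 36 36 ∥ 66.
Inner hash: sum = 166+93+54+54+102 = 469; mod 256 = 213 → d5.
Outer input = (K'⊕opad) ∥ inner = cc 37 5c 5c ∥ d5.
Outer hash (tag): sum = 204+55+92+92+213 = 656; mod 256 = 144 → 90.

90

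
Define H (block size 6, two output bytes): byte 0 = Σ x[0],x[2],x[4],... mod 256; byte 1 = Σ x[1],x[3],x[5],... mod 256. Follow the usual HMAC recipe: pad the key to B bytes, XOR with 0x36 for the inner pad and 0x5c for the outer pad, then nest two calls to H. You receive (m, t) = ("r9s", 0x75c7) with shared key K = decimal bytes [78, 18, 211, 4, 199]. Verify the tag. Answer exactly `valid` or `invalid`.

Key decimal bytes [78, 18, 211, 4, 199] = 4e 12 d3 04 c7 is 5 bytes ≤ B = 6; zero-pad to 6 bytes: K' = 4e 12 d3 04 c7 00.
K' ⊕ ipad = 78 24 e5 32 f1 36; K' ⊕ opad = 12 4e 8f 58 9b 5c.
Inner hash: even-index sum = 819 mod 256 = 51; odd-index sum = 197 mod 256 = 197 → 33 c5.
Outer hash (recomputed tag): even-index sum = 367 mod 256 = 111; odd-index sum = 455 mod 256 = 199 → 6f c7.
Recomputed tag = 6fc7; claimed = 75c7 → mismatch.

invalid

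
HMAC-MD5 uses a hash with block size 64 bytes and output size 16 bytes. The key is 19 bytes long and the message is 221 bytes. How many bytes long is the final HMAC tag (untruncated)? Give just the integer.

The tag is one MD5 digest: 16 bytes.

16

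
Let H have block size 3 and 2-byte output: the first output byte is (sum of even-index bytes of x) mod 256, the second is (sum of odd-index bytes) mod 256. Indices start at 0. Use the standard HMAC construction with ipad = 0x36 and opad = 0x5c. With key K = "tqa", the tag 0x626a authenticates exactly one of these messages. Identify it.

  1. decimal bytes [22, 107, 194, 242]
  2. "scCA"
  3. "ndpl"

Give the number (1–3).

2

Key "tqa" = 74 71 61 is exactly B = 3 bytes: K' = 74 71 61.
K' ⊕ ipad = 42 47 57; K' ⊕ opad = 28 2d 3d.
m1: inner = H(42 47 57 16 6b c2 f2) = f6 1f; tag = H(28 2d 3d f6 1f) = 8423
m2: inner = H(42 47 57 73 63 43 41) = 3d fd; tag = H(28 2d 3d 3d fd) = 626a ← matches
m3: inner = H(42 47 57 6e 64 70 6c) = 69 25; tag = H(28 2d 3d 69 25) = 8a96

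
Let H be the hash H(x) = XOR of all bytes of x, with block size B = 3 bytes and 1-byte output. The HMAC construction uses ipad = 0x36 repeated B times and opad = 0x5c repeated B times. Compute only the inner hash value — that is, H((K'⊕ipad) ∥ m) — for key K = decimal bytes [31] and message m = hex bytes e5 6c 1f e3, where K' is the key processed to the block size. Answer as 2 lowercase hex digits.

Key decimal bytes [31] = 1f is 1 byte ≤ B = 3; zero-pad to 3 bytes: K' = 1f 00 00.
K' ⊕ ipad = 29 36 36.
Inner input = 29 36 36 ∥ e5 6c 1f e3.
Inner hash: XOR 29⊕36⊕36⊕e5⊕6c⊕1f⊕e3 = 5c.

5c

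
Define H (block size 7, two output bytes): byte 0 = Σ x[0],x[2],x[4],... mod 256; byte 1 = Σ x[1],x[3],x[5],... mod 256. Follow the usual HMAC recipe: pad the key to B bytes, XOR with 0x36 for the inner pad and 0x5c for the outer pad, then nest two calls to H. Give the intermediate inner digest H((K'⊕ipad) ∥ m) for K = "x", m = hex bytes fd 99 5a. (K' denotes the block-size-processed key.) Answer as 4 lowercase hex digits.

89f9

Key "x" = 78 is 1 byte ≤ B = 7; zero-pad to 7 bytes: K' = 78 00 00 00 00 00 00.
K' ⊕ ipad = 4e 36 36 36 36 36 36.
Inner input = 4e 36 36 36 36 36 36 ∥ fd 99 5a.
Inner hash: even-index sum = 393 mod 256 = 137; odd-index sum = 505 mod 256 = 249 → 89 f9.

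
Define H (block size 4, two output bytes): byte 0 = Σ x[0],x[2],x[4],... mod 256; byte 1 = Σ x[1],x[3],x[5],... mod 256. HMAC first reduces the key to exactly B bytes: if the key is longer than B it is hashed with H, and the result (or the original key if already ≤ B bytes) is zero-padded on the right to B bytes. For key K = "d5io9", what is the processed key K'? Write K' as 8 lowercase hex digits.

|K| = 5 > B = 4, so first hash the key.
H(K): even-index sum = 262 mod 256 = 6; odd-index sum = 164 mod 256 = 164 → 06 a4.
Zero-pad H(K) = 06 a4 to 4 bytes: K' = 06 a4 00 00.

06a40000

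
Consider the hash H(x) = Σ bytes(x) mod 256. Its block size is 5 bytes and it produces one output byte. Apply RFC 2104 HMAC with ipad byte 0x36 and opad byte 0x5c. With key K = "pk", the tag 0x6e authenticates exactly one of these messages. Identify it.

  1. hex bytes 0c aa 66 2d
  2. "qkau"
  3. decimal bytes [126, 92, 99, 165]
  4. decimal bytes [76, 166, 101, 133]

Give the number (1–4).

2

Key "pk" = 70 6b is 2 bytes ≤ B = 5; zero-pad to 5 bytes: K' = 70 6b 00 00 00.
K' ⊕ ipad = 46 5d 36 36 36; K' ⊕ opad = 2c 37 5c 5c 5c.
m1: inner = H(46 5d 36 36 36 0c aa 66 2d) = 8e; tag = H(2c 37 5c 5c 5c 8e) = 05
m2: inner = H(46 5d 36 36 36 71 6b 61 75) = f7; tag = H(2c 37 5c 5c 5c f7) = 6e ← matches
m3: inner = H(46 5d 36 36 36 7e 5c 63 a5) = 27; tag = H(2c 37 5c 5c 5c 27) = 9e
m4: inner = H(46 5d 36 36 36 4c a6 65 85) = 21; tag = H(2c 37 5c 5c 5c 21) = 98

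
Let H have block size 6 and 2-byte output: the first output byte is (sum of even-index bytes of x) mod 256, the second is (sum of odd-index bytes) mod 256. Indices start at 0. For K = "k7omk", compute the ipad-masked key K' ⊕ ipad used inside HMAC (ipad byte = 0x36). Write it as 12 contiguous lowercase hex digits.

5d01595b5d36

Key "k7omk" = 6b 37 6f 6d 6b is 5 bytes ≤ B = 6; zero-pad to 6 bytes: K' = 6b 37 6f 6d 6b 00.
XOR each byte with 0x36: 6b⊕36=5d, 37⊕36=01, 6f⊕36=59, 6d⊕36=5b, 6b⊕36=5d, 00⊕36=36.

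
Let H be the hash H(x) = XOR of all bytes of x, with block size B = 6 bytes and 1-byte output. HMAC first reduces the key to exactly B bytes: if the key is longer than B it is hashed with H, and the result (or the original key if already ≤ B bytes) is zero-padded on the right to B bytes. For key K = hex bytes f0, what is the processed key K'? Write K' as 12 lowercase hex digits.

f00000000000

Key hex bytes f0 is 1 byte ≤ B = 6; zero-pad to 6 bytes: K' = f0 00 00 00 00 00.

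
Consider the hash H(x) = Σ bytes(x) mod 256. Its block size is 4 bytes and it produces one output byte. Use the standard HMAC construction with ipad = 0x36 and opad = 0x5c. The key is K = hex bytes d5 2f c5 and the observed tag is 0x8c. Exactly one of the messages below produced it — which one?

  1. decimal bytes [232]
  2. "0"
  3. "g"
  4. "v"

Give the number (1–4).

4

Key hex bytes d5 2f c5 is 3 bytes ≤ B = 4; zero-pad to 4 bytes: K' = d5 2f c5 00.
K' ⊕ ipad = e3 19 f3 36; K' ⊕ opad = 89 73 99 5c.
m1: inner = H(e3 19 f3 36 e8) = 0d; tag = H(89 73 99 5c 0d) = fe
m2: inner = H(e3 19 f3 36 30) = 55; tag = H(89 73 99 5c 55) = 46
m3: inner = H(e3 19 f3 36 67) = 8c; tag = H(89 73 99 5c 8c) = 7d
m4: inner = H(e3 19 f3 36 76) = 9b; tag = H(89 73 99 5c 9b) = 8c ← matches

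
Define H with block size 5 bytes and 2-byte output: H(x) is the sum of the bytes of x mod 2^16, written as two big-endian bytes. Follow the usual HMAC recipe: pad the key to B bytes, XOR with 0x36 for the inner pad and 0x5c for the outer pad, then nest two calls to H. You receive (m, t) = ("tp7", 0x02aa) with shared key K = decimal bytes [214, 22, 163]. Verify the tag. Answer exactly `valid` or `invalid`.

Key decimal bytes [214, 22, 163] = d6 16 a3 is 3 bytes ≤ B = 5; zero-pad to 5 bytes: K' = d6 16 a3 00 00.
K' ⊕ ipad = e0 20 95 36 36; K' ⊕ opad = 8a 4a ff 5c 5c.
Inner hash: sum = 224+32+149+54+54+116+112+55 = 796 → 03 1c.
Outer hash (recomputed tag): sum = 138+74+255+92+92+3+28 = 682 → 02 aa.
Recomputed tag = 02aa; claimed = 02aa → match.

valid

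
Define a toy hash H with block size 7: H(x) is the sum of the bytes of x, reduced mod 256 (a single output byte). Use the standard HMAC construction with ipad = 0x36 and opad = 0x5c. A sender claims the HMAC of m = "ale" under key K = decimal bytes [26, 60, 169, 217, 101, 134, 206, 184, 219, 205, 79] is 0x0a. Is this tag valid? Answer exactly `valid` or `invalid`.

Key decimal bytes [26, 60, 169, 217, 101, 134, 206, 184, 219, 205, 79] = 1a 3c a9 d9 65 86 ce b8 db cd 4f is 11 bytes > B = 7, so hash it first: H(key) = 40, then zero-pad to 7 bytes: K' = 40 00 00 00 00 00 00.
K' ⊕ ipad = 76 36 36 36 36 36 36; K' ⊕ opad = 1c 5c 5c 5c 5c 5c 5c.
Inner hash: sum = 118+54+54+54+54+54+54+97+108+101 = 748; mod 256 = 236 → ec.
Outer hash (recomputed tag): sum = 28+92+92+92+92+92+92+236 = 816; mod 256 = 48 → 30.
Recomputed tag = 30; claimed = 0a → mismatch.

invalid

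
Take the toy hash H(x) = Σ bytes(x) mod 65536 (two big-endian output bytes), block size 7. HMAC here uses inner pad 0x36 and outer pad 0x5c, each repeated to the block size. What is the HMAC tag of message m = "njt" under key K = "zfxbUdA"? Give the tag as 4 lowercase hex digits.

Key "zfxbUdA" = 7a 66 78 62 55 64 41 is exactly B = 7 bytes: K' = 7a 66 78 62 55 64 41.
K' ⊕ ipad = 4c 50 4e 54 63 52 77.  K' ⊕ opad = 26 3a 24 3e 09 38 1d.
Inner input = (K'⊕ipad) ∥ m = 4c 50 4e 54 63 52 77 ∥ 6e 6a 74.
Inner hash: sum = 76+80+78+84+99+82+119+110+106+116 = 950 → 03 b6.
Outer input = (K'⊕opad) ∥ inner = 26 3a 24 3e 09 38 1d ∥ 03 b6.
Outer hash (tag): sum = 38+58+36+62+9+56+29+3+182 = 473 → 01 d9.

01d9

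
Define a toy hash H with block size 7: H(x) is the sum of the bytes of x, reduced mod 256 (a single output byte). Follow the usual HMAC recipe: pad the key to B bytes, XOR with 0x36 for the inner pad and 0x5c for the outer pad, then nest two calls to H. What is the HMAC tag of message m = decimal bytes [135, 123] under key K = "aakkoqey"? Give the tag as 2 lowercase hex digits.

Key "aakkoqey" = 61 61 6b 6b 6f 71 65 79 is 8 bytes > B = 7, so hash it first: H(key) = 56, then zero-pad to 7 bytes: K' = 56 00 00 00 00 00 00.
K' ⊕ ipad = 60 36 36 36 36 36 36.  K' ⊕ opad = 0a 5c 5c 5c 5c 5c 5c.
Inner input = (K'⊕ipad) ∥ m = 60 36 36 36 36 36 36 ∥ 87 7b.
Inner hash: sum = 96+54+54+54+54+54+54+135+123 = 678; mod 256 = 166 → a6.
Outer input = (K'⊕opad) ∥ inner = 0a 5c 5c 5c 5c 5c 5c ∥ a6.
Outer hash (tag): sum = 10+92+92+92+92+92+92+166 = 728; mod 256 = 216 → d8.

d8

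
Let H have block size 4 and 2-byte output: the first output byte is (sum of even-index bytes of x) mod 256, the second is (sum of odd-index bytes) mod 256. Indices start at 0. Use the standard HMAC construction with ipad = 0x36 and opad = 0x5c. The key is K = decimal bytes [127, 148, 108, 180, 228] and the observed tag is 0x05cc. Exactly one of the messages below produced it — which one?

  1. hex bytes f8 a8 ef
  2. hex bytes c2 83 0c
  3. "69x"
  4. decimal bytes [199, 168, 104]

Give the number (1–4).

Key decimal bytes [127, 148, 108, 180, 228] = 7f 94 6c b4 e4 is 5 bytes > B = 4, so hash it first: H(key) = cf 48, then zero-pad to 4 bytes: K' = cf 48 00 00.
K' ⊕ ipad = f9 7e 36 36; K' ⊕ opad = 93 14 5c 5c.
m1: inner = H(f9 7e 36 36 f8 a8 ef) = 16 5c; tag = H(93 14 5c 5c 16 5c) = 05cc ← matches
m2: inner = H(f9 7e 36 36 c2 83 0c) = fd 37; tag = H(93 14 5c 5c fd 37) = eca7
m3: inner = H(f9 7e 36 36 36 39 78) = dd ed; tag = H(93 14 5c 5c dd ed) = cc5d
m4: inner = H(f9 7e 36 36 c7 a8 68) = 5e 5c; tag = H(93 14 5c 5c 5e 5c) = 4dcc

1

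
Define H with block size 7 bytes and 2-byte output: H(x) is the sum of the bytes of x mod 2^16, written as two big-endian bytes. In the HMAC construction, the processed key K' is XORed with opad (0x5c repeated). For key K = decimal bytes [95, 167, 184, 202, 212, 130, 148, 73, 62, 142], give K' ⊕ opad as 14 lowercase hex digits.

59db5c5c5c5c5c

Key decimal bytes [95, 167, 184, 202, 212, 130, 148, 73, 62, 142] = 5f a7 b8 ca d4 82 94 49 3e 8e is 10 bytes > B = 7, so hash it first: H(key) = 05 87, then zero-pad to 7 bytes: K' = 05 87 00 00 00 00 00.
XOR each byte with 0x5c: 05⊕5c=59, 87⊕5c=db, 00⊕5c=5c, 00⊕5c=5c, 00⊕5c=5c, 00⊕5c=5c, 00⊕5c=5c.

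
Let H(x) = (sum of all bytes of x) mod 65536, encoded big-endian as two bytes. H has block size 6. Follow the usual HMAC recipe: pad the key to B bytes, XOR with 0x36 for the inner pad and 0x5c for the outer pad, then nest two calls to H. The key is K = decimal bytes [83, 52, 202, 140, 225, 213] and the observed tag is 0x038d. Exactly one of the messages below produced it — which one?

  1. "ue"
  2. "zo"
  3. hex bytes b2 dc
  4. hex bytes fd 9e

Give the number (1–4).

Key decimal bytes [83, 52, 202, 140, 225, 213] = 53 34 ca 8c e1 d5 is exactly B = 6 bytes: K' = 53 34 ca 8c e1 d5.
K' ⊕ ipad = 65 02 fc ba d7 e3; K' ⊕ opad = 0f 68 96 d0 bd 89.
m1: inner = H(65 02 fc ba d7 e3 75 65) = 04 b1; tag = H(0f 68 96 d0 bd 89 04 b1) = 03d8
m2: inner = H(65 02 fc ba d7 e3 7a 6f) = 04 c0; tag = H(0f 68 96 d0 bd 89 04 c0) = 03e7
m3: inner = H(65 02 fc ba d7 e3 b2 dc) = 05 65; tag = H(0f 68 96 d0 bd 89 05 65) = 038d ← matches
m4: inner = H(65 02 fc ba d7 e3 fd 9e) = 05 72; tag = H(0f 68 96 d0 bd 89 05 72) = 039a

3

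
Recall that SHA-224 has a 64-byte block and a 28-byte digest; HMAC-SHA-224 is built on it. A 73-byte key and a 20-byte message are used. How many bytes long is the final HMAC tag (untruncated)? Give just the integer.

28

The tag is one SHA-224 digest: 28 bytes.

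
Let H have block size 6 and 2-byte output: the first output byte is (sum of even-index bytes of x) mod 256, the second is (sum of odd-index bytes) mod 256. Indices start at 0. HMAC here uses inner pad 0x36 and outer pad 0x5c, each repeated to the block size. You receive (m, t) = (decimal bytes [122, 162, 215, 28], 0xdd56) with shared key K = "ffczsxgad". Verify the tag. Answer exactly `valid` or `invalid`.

Key "ffczsxgad" = 66 66 63 7a 73 78 67 61 64 is 9 bytes > B = 6, so hash it first: H(key) = 07 b9, then zero-pad to 6 bytes: K' = 07 b9 00 00 00 00.
K' ⊕ ipad = 31 8f 36 36 36 36; K' ⊕ opad = 5b e5 5c 5c 5c 5c.
Inner hash: even-index sum = 494 mod 256 = 238; odd-index sum = 441 mod 256 = 185 → ee b9.
Outer hash (recomputed tag): even-index sum = 513 mod 256 = 1; odd-index sum = 598 mod 256 = 86 → 01 56.
Recomputed tag = 0156; claimed = dd56 → mismatch.

invalid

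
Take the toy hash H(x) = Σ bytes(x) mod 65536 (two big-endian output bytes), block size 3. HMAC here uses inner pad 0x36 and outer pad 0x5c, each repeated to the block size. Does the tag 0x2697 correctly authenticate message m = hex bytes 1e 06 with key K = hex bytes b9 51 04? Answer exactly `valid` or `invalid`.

invalid

Key hex bytes b9 51 04 is exactly B = 3 bytes: K' = b9 51 04.
K' ⊕ ipad = 8f 67 32; K' ⊕ opad = e5 0d 58.
Inner hash: sum = 143+103+50+30+6 = 332 → 01 4c.
Outer hash (recomputed tag): sum = 229+13+88+1+76 = 407 → 01 97.
Recomputed tag = 0197; claimed = 2697 → mismatch.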